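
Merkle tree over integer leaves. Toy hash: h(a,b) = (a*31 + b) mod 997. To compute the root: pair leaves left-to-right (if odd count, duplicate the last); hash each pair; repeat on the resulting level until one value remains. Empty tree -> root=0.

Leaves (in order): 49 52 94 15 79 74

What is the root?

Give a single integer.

Answer: 324

Derivation:
L0: [49, 52, 94, 15, 79, 74]
L1: h(49,52)=(49*31+52)%997=574 h(94,15)=(94*31+15)%997=935 h(79,74)=(79*31+74)%997=529 -> [574, 935, 529]
L2: h(574,935)=(574*31+935)%997=783 h(529,529)=(529*31+529)%997=976 -> [783, 976]
L3: h(783,976)=(783*31+976)%997=324 -> [324]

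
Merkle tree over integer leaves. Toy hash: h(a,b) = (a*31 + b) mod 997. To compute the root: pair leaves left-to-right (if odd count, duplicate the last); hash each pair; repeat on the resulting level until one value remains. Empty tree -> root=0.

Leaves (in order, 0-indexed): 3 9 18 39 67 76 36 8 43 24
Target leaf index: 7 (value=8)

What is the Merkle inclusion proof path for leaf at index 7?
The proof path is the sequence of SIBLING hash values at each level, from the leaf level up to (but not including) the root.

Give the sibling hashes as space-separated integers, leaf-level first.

Answer: 36 159 768 747

Derivation:
L0 (leaves): [3, 9, 18, 39, 67, 76, 36, 8, 43, 24], target index=7
L1: h(3,9)=(3*31+9)%997=102 [pair 0] h(18,39)=(18*31+39)%997=597 [pair 1] h(67,76)=(67*31+76)%997=159 [pair 2] h(36,8)=(36*31+8)%997=127 [pair 3] h(43,24)=(43*31+24)%997=360 [pair 4] -> [102, 597, 159, 127, 360]
  Sibling for proof at L0: 36
L2: h(102,597)=(102*31+597)%997=768 [pair 0] h(159,127)=(159*31+127)%997=71 [pair 1] h(360,360)=(360*31+360)%997=553 [pair 2] -> [768, 71, 553]
  Sibling for proof at L1: 159
L3: h(768,71)=(768*31+71)%997=948 [pair 0] h(553,553)=(553*31+553)%997=747 [pair 1] -> [948, 747]
  Sibling for proof at L2: 768
L4: h(948,747)=(948*31+747)%997=225 [pair 0] -> [225]
  Sibling for proof at L3: 747
Root: 225
Proof path (sibling hashes from leaf to root): [36, 159, 768, 747]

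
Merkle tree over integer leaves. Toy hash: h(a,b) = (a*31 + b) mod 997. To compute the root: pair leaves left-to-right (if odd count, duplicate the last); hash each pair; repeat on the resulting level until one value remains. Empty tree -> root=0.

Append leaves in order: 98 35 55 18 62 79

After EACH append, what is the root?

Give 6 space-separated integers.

Answer: 98 82 314 277 291 835

Derivation:
After append 98 (leaves=[98]):
  L0: [98]
  root=98
After append 35 (leaves=[98, 35]):
  L0: [98, 35]
  L1: h(98,35)=(98*31+35)%997=82 -> [82]
  root=82
After append 55 (leaves=[98, 35, 55]):
  L0: [98, 35, 55]
  L1: h(98,35)=(98*31+35)%997=82 h(55,55)=(55*31+55)%997=763 -> [82, 763]
  L2: h(82,763)=(82*31+763)%997=314 -> [314]
  root=314
After append 18 (leaves=[98, 35, 55, 18]):
  L0: [98, 35, 55, 18]
  L1: h(98,35)=(98*31+35)%997=82 h(55,18)=(55*31+18)%997=726 -> [82, 726]
  L2: h(82,726)=(82*31+726)%997=277 -> [277]
  root=277
After append 62 (leaves=[98, 35, 55, 18, 62]):
  L0: [98, 35, 55, 18, 62]
  L1: h(98,35)=(98*31+35)%997=82 h(55,18)=(55*31+18)%997=726 h(62,62)=(62*31+62)%997=987 -> [82, 726, 987]
  L2: h(82,726)=(82*31+726)%997=277 h(987,987)=(987*31+987)%997=677 -> [277, 677]
  L3: h(277,677)=(277*31+677)%997=291 -> [291]
  root=291
After append 79 (leaves=[98, 35, 55, 18, 62, 79]):
  L0: [98, 35, 55, 18, 62, 79]
  L1: h(98,35)=(98*31+35)%997=82 h(55,18)=(55*31+18)%997=726 h(62,79)=(62*31+79)%997=7 -> [82, 726, 7]
  L2: h(82,726)=(82*31+726)%997=277 h(7,7)=(7*31+7)%997=224 -> [277, 224]
  L3: h(277,224)=(277*31+224)%997=835 -> [835]
  root=835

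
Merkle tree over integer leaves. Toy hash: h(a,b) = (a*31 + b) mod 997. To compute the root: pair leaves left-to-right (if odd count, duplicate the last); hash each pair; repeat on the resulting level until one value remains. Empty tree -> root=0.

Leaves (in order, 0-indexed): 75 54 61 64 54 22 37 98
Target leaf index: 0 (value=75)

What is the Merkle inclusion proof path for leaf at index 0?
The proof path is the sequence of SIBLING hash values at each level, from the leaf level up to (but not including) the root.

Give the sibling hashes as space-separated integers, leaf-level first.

Answer: 54 958 980

Derivation:
L0 (leaves): [75, 54, 61, 64, 54, 22, 37, 98], target index=0
L1: h(75,54)=(75*31+54)%997=385 [pair 0] h(61,64)=(61*31+64)%997=958 [pair 1] h(54,22)=(54*31+22)%997=699 [pair 2] h(37,98)=(37*31+98)%997=248 [pair 3] -> [385, 958, 699, 248]
  Sibling for proof at L0: 54
L2: h(385,958)=(385*31+958)%997=929 [pair 0] h(699,248)=(699*31+248)%997=980 [pair 1] -> [929, 980]
  Sibling for proof at L1: 958
L3: h(929,980)=(929*31+980)%997=866 [pair 0] -> [866]
  Sibling for proof at L2: 980
Root: 866
Proof path (sibling hashes from leaf to root): [54, 958, 980]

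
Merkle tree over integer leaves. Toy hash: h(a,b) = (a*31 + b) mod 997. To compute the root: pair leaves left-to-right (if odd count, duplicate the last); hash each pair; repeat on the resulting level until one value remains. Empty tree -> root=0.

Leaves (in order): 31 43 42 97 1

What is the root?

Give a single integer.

L0: [31, 43, 42, 97, 1]
L1: h(31,43)=(31*31+43)%997=7 h(42,97)=(42*31+97)%997=402 h(1,1)=(1*31+1)%997=32 -> [7, 402, 32]
L2: h(7,402)=(7*31+402)%997=619 h(32,32)=(32*31+32)%997=27 -> [619, 27]
L3: h(619,27)=(619*31+27)%997=273 -> [273]

Answer: 273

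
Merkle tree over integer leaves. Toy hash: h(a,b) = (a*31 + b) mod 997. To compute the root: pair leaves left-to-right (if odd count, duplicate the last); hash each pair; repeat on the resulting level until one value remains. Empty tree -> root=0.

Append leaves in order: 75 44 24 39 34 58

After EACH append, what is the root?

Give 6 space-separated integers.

After append 75 (leaves=[75]):
  L0: [75]
  root=75
After append 44 (leaves=[75, 44]):
  L0: [75, 44]
  L1: h(75,44)=(75*31+44)%997=375 -> [375]
  root=375
After append 24 (leaves=[75, 44, 24]):
  L0: [75, 44, 24]
  L1: h(75,44)=(75*31+44)%997=375 h(24,24)=(24*31+24)%997=768 -> [375, 768]
  L2: h(375,768)=(375*31+768)%997=429 -> [429]
  root=429
After append 39 (leaves=[75, 44, 24, 39]):
  L0: [75, 44, 24, 39]
  L1: h(75,44)=(75*31+44)%997=375 h(24,39)=(24*31+39)%997=783 -> [375, 783]
  L2: h(375,783)=(375*31+783)%997=444 -> [444]
  root=444
After append 34 (leaves=[75, 44, 24, 39, 34]):
  L0: [75, 44, 24, 39, 34]
  L1: h(75,44)=(75*31+44)%997=375 h(24,39)=(24*31+39)%997=783 h(34,34)=(34*31+34)%997=91 -> [375, 783, 91]
  L2: h(375,783)=(375*31+783)%997=444 h(91,91)=(91*31+91)%997=918 -> [444, 918]
  L3: h(444,918)=(444*31+918)%997=724 -> [724]
  root=724
After append 58 (leaves=[75, 44, 24, 39, 34, 58]):
  L0: [75, 44, 24, 39, 34, 58]
  L1: h(75,44)=(75*31+44)%997=375 h(24,39)=(24*31+39)%997=783 h(34,58)=(34*31+58)%997=115 -> [375, 783, 115]
  L2: h(375,783)=(375*31+783)%997=444 h(115,115)=(115*31+115)%997=689 -> [444, 689]
  L3: h(444,689)=(444*31+689)%997=495 -> [495]
  root=495

Answer: 75 375 429 444 724 495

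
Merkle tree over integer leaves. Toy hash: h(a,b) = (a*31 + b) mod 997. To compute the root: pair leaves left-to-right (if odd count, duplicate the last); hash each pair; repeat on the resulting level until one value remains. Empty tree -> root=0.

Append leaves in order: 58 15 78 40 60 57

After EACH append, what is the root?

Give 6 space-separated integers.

After append 58 (leaves=[58]):
  L0: [58]
  root=58
After append 15 (leaves=[58, 15]):
  L0: [58, 15]
  L1: h(58,15)=(58*31+15)%997=816 -> [816]
  root=816
After append 78 (leaves=[58, 15, 78]):
  L0: [58, 15, 78]
  L1: h(58,15)=(58*31+15)%997=816 h(78,78)=(78*31+78)%997=502 -> [816, 502]
  L2: h(816,502)=(816*31+502)%997=873 -> [873]
  root=873
After append 40 (leaves=[58, 15, 78, 40]):
  L0: [58, 15, 78, 40]
  L1: h(58,15)=(58*31+15)%997=816 h(78,40)=(78*31+40)%997=464 -> [816, 464]
  L2: h(816,464)=(816*31+464)%997=835 -> [835]
  root=835
After append 60 (leaves=[58, 15, 78, 40, 60]):
  L0: [58, 15, 78, 40, 60]
  L1: h(58,15)=(58*31+15)%997=816 h(78,40)=(78*31+40)%997=464 h(60,60)=(60*31+60)%997=923 -> [816, 464, 923]
  L2: h(816,464)=(816*31+464)%997=835 h(923,923)=(923*31+923)%997=623 -> [835, 623]
  L3: h(835,623)=(835*31+623)%997=586 -> [586]
  root=586
After append 57 (leaves=[58, 15, 78, 40, 60, 57]):
  L0: [58, 15, 78, 40, 60, 57]
  L1: h(58,15)=(58*31+15)%997=816 h(78,40)=(78*31+40)%997=464 h(60,57)=(60*31+57)%997=920 -> [816, 464, 920]
  L2: h(816,464)=(816*31+464)%997=835 h(920,920)=(920*31+920)%997=527 -> [835, 527]
  L3: h(835,527)=(835*31+527)%997=490 -> [490]
  root=490

Answer: 58 816 873 835 586 490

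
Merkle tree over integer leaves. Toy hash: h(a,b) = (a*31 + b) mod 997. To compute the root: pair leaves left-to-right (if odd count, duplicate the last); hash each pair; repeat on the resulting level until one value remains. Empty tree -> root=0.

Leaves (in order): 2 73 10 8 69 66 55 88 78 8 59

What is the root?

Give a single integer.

Answer: 964

Derivation:
L0: [2, 73, 10, 8, 69, 66, 55, 88, 78, 8, 59]
L1: h(2,73)=(2*31+73)%997=135 h(10,8)=(10*31+8)%997=318 h(69,66)=(69*31+66)%997=211 h(55,88)=(55*31+88)%997=796 h(78,8)=(78*31+8)%997=432 h(59,59)=(59*31+59)%997=891 -> [135, 318, 211, 796, 432, 891]
L2: h(135,318)=(135*31+318)%997=515 h(211,796)=(211*31+796)%997=358 h(432,891)=(432*31+891)%997=325 -> [515, 358, 325]
L3: h(515,358)=(515*31+358)%997=371 h(325,325)=(325*31+325)%997=430 -> [371, 430]
L4: h(371,430)=(371*31+430)%997=964 -> [964]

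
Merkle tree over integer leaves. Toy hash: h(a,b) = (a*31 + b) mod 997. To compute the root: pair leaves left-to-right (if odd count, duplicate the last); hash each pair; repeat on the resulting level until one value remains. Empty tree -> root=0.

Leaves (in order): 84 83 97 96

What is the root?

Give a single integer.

L0: [84, 83, 97, 96]
L1: h(84,83)=(84*31+83)%997=693 h(97,96)=(97*31+96)%997=112 -> [693, 112]
L2: h(693,112)=(693*31+112)%997=658 -> [658]

Answer: 658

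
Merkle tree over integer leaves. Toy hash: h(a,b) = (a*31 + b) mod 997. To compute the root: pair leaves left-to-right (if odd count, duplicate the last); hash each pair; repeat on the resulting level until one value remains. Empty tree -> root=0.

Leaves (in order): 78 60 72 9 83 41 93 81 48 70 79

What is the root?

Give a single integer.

L0: [78, 60, 72, 9, 83, 41, 93, 81, 48, 70, 79]
L1: h(78,60)=(78*31+60)%997=484 h(72,9)=(72*31+9)%997=247 h(83,41)=(83*31+41)%997=620 h(93,81)=(93*31+81)%997=970 h(48,70)=(48*31+70)%997=561 h(79,79)=(79*31+79)%997=534 -> [484, 247, 620, 970, 561, 534]
L2: h(484,247)=(484*31+247)%997=296 h(620,970)=(620*31+970)%997=250 h(561,534)=(561*31+534)%997=976 -> [296, 250, 976]
L3: h(296,250)=(296*31+250)%997=453 h(976,976)=(976*31+976)%997=325 -> [453, 325]
L4: h(453,325)=(453*31+325)%997=410 -> [410]

Answer: 410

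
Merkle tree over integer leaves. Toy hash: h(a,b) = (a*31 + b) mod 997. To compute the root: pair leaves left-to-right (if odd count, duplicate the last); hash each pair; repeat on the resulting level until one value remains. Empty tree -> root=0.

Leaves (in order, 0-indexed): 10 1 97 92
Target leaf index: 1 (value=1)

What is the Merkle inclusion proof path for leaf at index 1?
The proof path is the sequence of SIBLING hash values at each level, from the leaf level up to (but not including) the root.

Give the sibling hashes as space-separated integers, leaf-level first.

Answer: 10 108

Derivation:
L0 (leaves): [10, 1, 97, 92], target index=1
L1: h(10,1)=(10*31+1)%997=311 [pair 0] h(97,92)=(97*31+92)%997=108 [pair 1] -> [311, 108]
  Sibling for proof at L0: 10
L2: h(311,108)=(311*31+108)%997=776 [pair 0] -> [776]
  Sibling for proof at L1: 108
Root: 776
Proof path (sibling hashes from leaf to root): [10, 108]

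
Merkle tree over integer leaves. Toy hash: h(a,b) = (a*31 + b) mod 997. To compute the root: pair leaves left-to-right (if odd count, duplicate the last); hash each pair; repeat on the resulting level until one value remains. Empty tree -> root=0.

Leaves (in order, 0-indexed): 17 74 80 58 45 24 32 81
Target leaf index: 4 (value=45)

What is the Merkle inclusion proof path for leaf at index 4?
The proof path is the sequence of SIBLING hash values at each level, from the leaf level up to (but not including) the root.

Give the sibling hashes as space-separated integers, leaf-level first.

L0 (leaves): [17, 74, 80, 58, 45, 24, 32, 81], target index=4
L1: h(17,74)=(17*31+74)%997=601 [pair 0] h(80,58)=(80*31+58)%997=544 [pair 1] h(45,24)=(45*31+24)%997=422 [pair 2] h(32,81)=(32*31+81)%997=76 [pair 3] -> [601, 544, 422, 76]
  Sibling for proof at L0: 24
L2: h(601,544)=(601*31+544)%997=232 [pair 0] h(422,76)=(422*31+76)%997=197 [pair 1] -> [232, 197]
  Sibling for proof at L1: 76
L3: h(232,197)=(232*31+197)%997=410 [pair 0] -> [410]
  Sibling for proof at L2: 232
Root: 410
Proof path (sibling hashes from leaf to root): [24, 76, 232]

Answer: 24 76 232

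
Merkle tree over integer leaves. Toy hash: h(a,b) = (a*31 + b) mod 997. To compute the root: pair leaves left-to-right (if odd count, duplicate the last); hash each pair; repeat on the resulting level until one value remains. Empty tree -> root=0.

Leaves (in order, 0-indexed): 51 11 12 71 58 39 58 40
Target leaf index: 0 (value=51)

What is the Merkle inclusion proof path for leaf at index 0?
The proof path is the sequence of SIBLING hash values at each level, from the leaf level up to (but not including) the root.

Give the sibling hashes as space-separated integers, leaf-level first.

L0 (leaves): [51, 11, 12, 71, 58, 39, 58, 40], target index=0
L1: h(51,11)=(51*31+11)%997=595 [pair 0] h(12,71)=(12*31+71)%997=443 [pair 1] h(58,39)=(58*31+39)%997=840 [pair 2] h(58,40)=(58*31+40)%997=841 [pair 3] -> [595, 443, 840, 841]
  Sibling for proof at L0: 11
L2: h(595,443)=(595*31+443)%997=942 [pair 0] h(840,841)=(840*31+841)%997=959 [pair 1] -> [942, 959]
  Sibling for proof at L1: 443
L3: h(942,959)=(942*31+959)%997=251 [pair 0] -> [251]
  Sibling for proof at L2: 959
Root: 251
Proof path (sibling hashes from leaf to root): [11, 443, 959]

Answer: 11 443 959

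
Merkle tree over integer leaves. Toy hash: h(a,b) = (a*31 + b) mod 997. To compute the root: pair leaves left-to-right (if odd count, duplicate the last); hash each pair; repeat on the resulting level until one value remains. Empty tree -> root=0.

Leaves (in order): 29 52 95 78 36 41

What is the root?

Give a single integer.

Answer: 789

Derivation:
L0: [29, 52, 95, 78, 36, 41]
L1: h(29,52)=(29*31+52)%997=951 h(95,78)=(95*31+78)%997=32 h(36,41)=(36*31+41)%997=160 -> [951, 32, 160]
L2: h(951,32)=(951*31+32)%997=600 h(160,160)=(160*31+160)%997=135 -> [600, 135]
L3: h(600,135)=(600*31+135)%997=789 -> [789]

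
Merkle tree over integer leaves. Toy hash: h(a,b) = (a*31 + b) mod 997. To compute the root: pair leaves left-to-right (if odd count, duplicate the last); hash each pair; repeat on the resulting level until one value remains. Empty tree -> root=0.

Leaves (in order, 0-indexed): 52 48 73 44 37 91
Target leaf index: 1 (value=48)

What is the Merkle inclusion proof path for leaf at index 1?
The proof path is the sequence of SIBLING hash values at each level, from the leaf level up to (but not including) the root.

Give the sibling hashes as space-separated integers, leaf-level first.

L0 (leaves): [52, 48, 73, 44, 37, 91], target index=1
L1: h(52,48)=(52*31+48)%997=663 [pair 0] h(73,44)=(73*31+44)%997=313 [pair 1] h(37,91)=(37*31+91)%997=241 [pair 2] -> [663, 313, 241]
  Sibling for proof at L0: 52
L2: h(663,313)=(663*31+313)%997=926 [pair 0] h(241,241)=(241*31+241)%997=733 [pair 1] -> [926, 733]
  Sibling for proof at L1: 313
L3: h(926,733)=(926*31+733)%997=526 [pair 0] -> [526]
  Sibling for proof at L2: 733
Root: 526
Proof path (sibling hashes from leaf to root): [52, 313, 733]

Answer: 52 313 733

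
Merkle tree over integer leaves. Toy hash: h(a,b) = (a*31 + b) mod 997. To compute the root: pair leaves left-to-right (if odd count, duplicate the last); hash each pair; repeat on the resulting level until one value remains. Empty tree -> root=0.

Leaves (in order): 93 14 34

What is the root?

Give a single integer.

Answer: 168

Derivation:
L0: [93, 14, 34]
L1: h(93,14)=(93*31+14)%997=903 h(34,34)=(34*31+34)%997=91 -> [903, 91]
L2: h(903,91)=(903*31+91)%997=168 -> [168]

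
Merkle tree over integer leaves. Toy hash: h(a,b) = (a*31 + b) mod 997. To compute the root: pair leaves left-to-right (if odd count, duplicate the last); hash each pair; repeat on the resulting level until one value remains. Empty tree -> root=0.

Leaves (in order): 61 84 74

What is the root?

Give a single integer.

L0: [61, 84, 74]
L1: h(61,84)=(61*31+84)%997=978 h(74,74)=(74*31+74)%997=374 -> [978, 374]
L2: h(978,374)=(978*31+374)%997=782 -> [782]

Answer: 782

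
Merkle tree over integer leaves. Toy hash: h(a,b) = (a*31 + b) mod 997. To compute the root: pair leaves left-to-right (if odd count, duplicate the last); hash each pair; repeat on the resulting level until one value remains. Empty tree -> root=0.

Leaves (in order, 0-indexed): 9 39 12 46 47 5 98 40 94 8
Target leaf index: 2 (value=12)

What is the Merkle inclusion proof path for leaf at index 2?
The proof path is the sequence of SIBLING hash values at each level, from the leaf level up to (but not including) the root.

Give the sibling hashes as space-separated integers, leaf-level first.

L0 (leaves): [9, 39, 12, 46, 47, 5, 98, 40, 94, 8], target index=2
L1: h(9,39)=(9*31+39)%997=318 [pair 0] h(12,46)=(12*31+46)%997=418 [pair 1] h(47,5)=(47*31+5)%997=465 [pair 2] h(98,40)=(98*31+40)%997=87 [pair 3] h(94,8)=(94*31+8)%997=928 [pair 4] -> [318, 418, 465, 87, 928]
  Sibling for proof at L0: 46
L2: h(318,418)=(318*31+418)%997=306 [pair 0] h(465,87)=(465*31+87)%997=544 [pair 1] h(928,928)=(928*31+928)%997=783 [pair 2] -> [306, 544, 783]
  Sibling for proof at L1: 318
L3: h(306,544)=(306*31+544)%997=60 [pair 0] h(783,783)=(783*31+783)%997=131 [pair 1] -> [60, 131]
  Sibling for proof at L2: 544
L4: h(60,131)=(60*31+131)%997=994 [pair 0] -> [994]
  Sibling for proof at L3: 131
Root: 994
Proof path (sibling hashes from leaf to root): [46, 318, 544, 131]

Answer: 46 318 544 131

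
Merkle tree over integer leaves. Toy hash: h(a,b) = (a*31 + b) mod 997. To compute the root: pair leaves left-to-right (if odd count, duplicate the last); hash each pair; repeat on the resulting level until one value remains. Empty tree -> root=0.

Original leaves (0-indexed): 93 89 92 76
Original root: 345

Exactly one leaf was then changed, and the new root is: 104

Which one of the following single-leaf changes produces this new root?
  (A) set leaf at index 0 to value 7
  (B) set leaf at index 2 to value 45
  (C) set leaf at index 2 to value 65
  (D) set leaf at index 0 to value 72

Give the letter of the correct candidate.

Answer: D

Derivation:
Original leaves: [93, 89, 92, 76]
Target new root: 104
Try each candidate change and compute the resulting root:
Candidate A: set leaf[0] = 7 -> leaves = [7, 89, 92, 76]
  L0: [7, 89, 92, 76]
  L1: h(7,89)=(7*31+89)%997=306 h(92,76)=(92*31+76)%997=934 -> [306, 934]
  L2: h(306,934)=(306*31+934)%997=450 -> [450]
  root = 450 != target 104
Candidate B: set leaf[2] = 45 -> leaves = [93, 89, 45, 76]
  L0: [93, 89, 45, 76]
  L1: h(93,89)=(93*31+89)%997=978 h(45,76)=(45*31+76)%997=474 -> [978, 474]
  L2: h(978,474)=(978*31+474)%997=882 -> [882]
  root = 882 != target 104
Candidate C: set leaf[2] = 65 -> leaves = [93, 89, 65, 76]
  L0: [93, 89, 65, 76]
  L1: h(93,89)=(93*31+89)%997=978 h(65,76)=(65*31+76)%997=97 -> [978, 97]
  L2: h(978,97)=(978*31+97)%997=505 -> [505]
  root = 505 != target 104
Candidate D: set leaf[0] = 72 -> leaves = [72, 89, 92, 76]
  L0: [72, 89, 92, 76]
  L1: h(72,89)=(72*31+89)%997=327 h(92,76)=(92*31+76)%997=934 -> [327, 934]
  L2: h(327,934)=(327*31+934)%997=104 -> [104]
  root = 104 == target 104  ** MATCH **
Candidate D produces the target root.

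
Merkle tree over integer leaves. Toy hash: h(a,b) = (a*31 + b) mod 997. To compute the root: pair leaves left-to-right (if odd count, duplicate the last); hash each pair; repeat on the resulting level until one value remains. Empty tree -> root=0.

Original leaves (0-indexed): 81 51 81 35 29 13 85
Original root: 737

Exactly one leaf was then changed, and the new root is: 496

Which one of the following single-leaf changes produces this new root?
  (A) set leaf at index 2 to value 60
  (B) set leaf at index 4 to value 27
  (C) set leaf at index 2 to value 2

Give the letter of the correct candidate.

Answer: A

Derivation:
Original leaves: [81, 51, 81, 35, 29, 13, 85]
Target new root: 496
Try each candidate change and compute the resulting root:
Candidate A: set leaf[2] = 60 -> leaves = [81, 51, 60, 35, 29, 13, 85]
  L0: [81, 51, 60, 35, 29, 13, 85]
  L1: h(81,51)=(81*31+51)%997=568 h(60,35)=(60*31+35)%997=898 h(29,13)=(29*31+13)%997=912 h(85,85)=(85*31+85)%997=726 -> [568, 898, 912, 726]
  L2: h(568,898)=(568*31+898)%997=560 h(912,726)=(912*31+726)%997=85 -> [560, 85]
  L3: h(560,85)=(560*31+85)%997=496 -> [496]
  root = 496 == target 496  ** MATCH **
Candidate B: set leaf[4] = 27 -> leaves = [81, 51, 81, 35, 27, 13, 85]
  L0: [81, 51, 81, 35, 27, 13, 85]
  L1: h(81,51)=(81*31+51)%997=568 h(81,35)=(81*31+35)%997=552 h(27,13)=(27*31+13)%997=850 h(85,85)=(85*31+85)%997=726 -> [568, 552, 850, 726]
  L2: h(568,552)=(568*31+552)%997=214 h(850,726)=(850*31+726)%997=157 -> [214, 157]
  L3: h(214,157)=(214*31+157)%997=809 -> [809]
  root = 809 != target 496
Candidate C: set leaf[2] = 2 -> leaves = [81, 51, 2, 35, 29, 13, 85]
  L0: [81, 51, 2, 35, 29, 13, 85]
  L1: h(81,51)=(81*31+51)%997=568 h(2,35)=(2*31+35)%997=97 h(29,13)=(29*31+13)%997=912 h(85,85)=(85*31+85)%997=726 -> [568, 97, 912, 726]
  L2: h(568,97)=(568*31+97)%997=756 h(912,726)=(912*31+726)%997=85 -> [756, 85]
  L3: h(756,85)=(756*31+85)%997=590 -> [590]
  root = 590 != target 496
Candidate A produces the target root.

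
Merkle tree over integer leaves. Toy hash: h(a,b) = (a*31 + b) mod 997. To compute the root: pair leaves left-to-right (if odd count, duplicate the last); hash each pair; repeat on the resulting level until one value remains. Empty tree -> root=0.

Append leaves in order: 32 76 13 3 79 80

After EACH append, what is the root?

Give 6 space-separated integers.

Answer: 32 71 623 613 199 231

Derivation:
After append 32 (leaves=[32]):
  L0: [32]
  root=32
After append 76 (leaves=[32, 76]):
  L0: [32, 76]
  L1: h(32,76)=(32*31+76)%997=71 -> [71]
  root=71
After append 13 (leaves=[32, 76, 13]):
  L0: [32, 76, 13]
  L1: h(32,76)=(32*31+76)%997=71 h(13,13)=(13*31+13)%997=416 -> [71, 416]
  L2: h(71,416)=(71*31+416)%997=623 -> [623]
  root=623
After append 3 (leaves=[32, 76, 13, 3]):
  L0: [32, 76, 13, 3]
  L1: h(32,76)=(32*31+76)%997=71 h(13,3)=(13*31+3)%997=406 -> [71, 406]
  L2: h(71,406)=(71*31+406)%997=613 -> [613]
  root=613
After append 79 (leaves=[32, 76, 13, 3, 79]):
  L0: [32, 76, 13, 3, 79]
  L1: h(32,76)=(32*31+76)%997=71 h(13,3)=(13*31+3)%997=406 h(79,79)=(79*31+79)%997=534 -> [71, 406, 534]
  L2: h(71,406)=(71*31+406)%997=613 h(534,534)=(534*31+534)%997=139 -> [613, 139]
  L3: h(613,139)=(613*31+139)%997=199 -> [199]
  root=199
After append 80 (leaves=[32, 76, 13, 3, 79, 80]):
  L0: [32, 76, 13, 3, 79, 80]
  L1: h(32,76)=(32*31+76)%997=71 h(13,3)=(13*31+3)%997=406 h(79,80)=(79*31+80)%997=535 -> [71, 406, 535]
  L2: h(71,406)=(71*31+406)%997=613 h(535,535)=(535*31+535)%997=171 -> [613, 171]
  L3: h(613,171)=(613*31+171)%997=231 -> [231]
  root=231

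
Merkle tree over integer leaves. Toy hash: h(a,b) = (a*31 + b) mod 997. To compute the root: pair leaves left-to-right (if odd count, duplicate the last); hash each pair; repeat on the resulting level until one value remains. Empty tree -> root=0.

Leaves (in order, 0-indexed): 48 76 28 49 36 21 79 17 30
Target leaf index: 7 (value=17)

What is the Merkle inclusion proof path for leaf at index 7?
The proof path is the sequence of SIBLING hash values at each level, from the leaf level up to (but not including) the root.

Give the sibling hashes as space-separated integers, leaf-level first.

L0 (leaves): [48, 76, 28, 49, 36, 21, 79, 17, 30], target index=7
L1: h(48,76)=(48*31+76)%997=567 [pair 0] h(28,49)=(28*31+49)%997=917 [pair 1] h(36,21)=(36*31+21)%997=140 [pair 2] h(79,17)=(79*31+17)%997=472 [pair 3] h(30,30)=(30*31+30)%997=960 [pair 4] -> [567, 917, 140, 472, 960]
  Sibling for proof at L0: 79
L2: h(567,917)=(567*31+917)%997=548 [pair 0] h(140,472)=(140*31+472)%997=824 [pair 1] h(960,960)=(960*31+960)%997=810 [pair 2] -> [548, 824, 810]
  Sibling for proof at L1: 140
L3: h(548,824)=(548*31+824)%997=863 [pair 0] h(810,810)=(810*31+810)%997=995 [pair 1] -> [863, 995]
  Sibling for proof at L2: 548
L4: h(863,995)=(863*31+995)%997=829 [pair 0] -> [829]
  Sibling for proof at L3: 995
Root: 829
Proof path (sibling hashes from leaf to root): [79, 140, 548, 995]

Answer: 79 140 548 995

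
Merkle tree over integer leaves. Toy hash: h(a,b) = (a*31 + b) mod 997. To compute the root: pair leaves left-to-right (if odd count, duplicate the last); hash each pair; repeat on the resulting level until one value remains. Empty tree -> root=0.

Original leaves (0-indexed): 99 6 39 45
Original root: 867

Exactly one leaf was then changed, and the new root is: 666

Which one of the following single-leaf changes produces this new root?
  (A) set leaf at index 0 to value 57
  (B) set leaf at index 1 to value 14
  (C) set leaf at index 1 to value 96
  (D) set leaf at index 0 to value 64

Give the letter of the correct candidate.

Answer: C

Derivation:
Original leaves: [99, 6, 39, 45]
Target new root: 666
Try each candidate change and compute the resulting root:
Candidate A: set leaf[0] = 57 -> leaves = [57, 6, 39, 45]
  L0: [57, 6, 39, 45]
  L1: h(57,6)=(57*31+6)%997=776 h(39,45)=(39*31+45)%997=257 -> [776, 257]
  L2: h(776,257)=(776*31+257)%997=385 -> [385]
  root = 385 != target 666
Candidate B: set leaf[1] = 14 -> leaves = [99, 14, 39, 45]
  L0: [99, 14, 39, 45]
  L1: h(99,14)=(99*31+14)%997=92 h(39,45)=(39*31+45)%997=257 -> [92, 257]
  L2: h(92,257)=(92*31+257)%997=118 -> [118]
  root = 118 != target 666
Candidate C: set leaf[1] = 96 -> leaves = [99, 96, 39, 45]
  L0: [99, 96, 39, 45]
  L1: h(99,96)=(99*31+96)%997=174 h(39,45)=(39*31+45)%997=257 -> [174, 257]
  L2: h(174,257)=(174*31+257)%997=666 -> [666]
  root = 666 == target 666  ** MATCH **
Candidate D: set leaf[0] = 64 -> leaves = [64, 6, 39, 45]
  L0: [64, 6, 39, 45]
  L1: h(64,6)=(64*31+6)%997=993 h(39,45)=(39*31+45)%997=257 -> [993, 257]
  L2: h(993,257)=(993*31+257)%997=133 -> [133]
  root = 133 != target 666
Candidate C produces the target root.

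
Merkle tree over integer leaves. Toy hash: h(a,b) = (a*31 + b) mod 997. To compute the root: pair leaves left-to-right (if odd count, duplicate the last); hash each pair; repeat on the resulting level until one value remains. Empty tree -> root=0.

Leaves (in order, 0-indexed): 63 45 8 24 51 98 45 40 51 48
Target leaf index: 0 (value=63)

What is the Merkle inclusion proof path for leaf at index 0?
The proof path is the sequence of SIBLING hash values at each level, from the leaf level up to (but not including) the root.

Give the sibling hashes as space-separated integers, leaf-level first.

Answer: 45 272 643 115

Derivation:
L0 (leaves): [63, 45, 8, 24, 51, 98, 45, 40, 51, 48], target index=0
L1: h(63,45)=(63*31+45)%997=4 [pair 0] h(8,24)=(8*31+24)%997=272 [pair 1] h(51,98)=(51*31+98)%997=682 [pair 2] h(45,40)=(45*31+40)%997=438 [pair 3] h(51,48)=(51*31+48)%997=632 [pair 4] -> [4, 272, 682, 438, 632]
  Sibling for proof at L0: 45
L2: h(4,272)=(4*31+272)%997=396 [pair 0] h(682,438)=(682*31+438)%997=643 [pair 1] h(632,632)=(632*31+632)%997=284 [pair 2] -> [396, 643, 284]
  Sibling for proof at L1: 272
L3: h(396,643)=(396*31+643)%997=955 [pair 0] h(284,284)=(284*31+284)%997=115 [pair 1] -> [955, 115]
  Sibling for proof at L2: 643
L4: h(955,115)=(955*31+115)%997=807 [pair 0] -> [807]
  Sibling for proof at L3: 115
Root: 807
Proof path (sibling hashes from leaf to root): [45, 272, 643, 115]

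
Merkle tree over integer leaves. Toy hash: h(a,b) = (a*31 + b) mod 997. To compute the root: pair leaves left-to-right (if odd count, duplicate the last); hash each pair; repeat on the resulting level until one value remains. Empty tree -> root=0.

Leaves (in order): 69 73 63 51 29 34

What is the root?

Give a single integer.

Answer: 384

Derivation:
L0: [69, 73, 63, 51, 29, 34]
L1: h(69,73)=(69*31+73)%997=218 h(63,51)=(63*31+51)%997=10 h(29,34)=(29*31+34)%997=933 -> [218, 10, 933]
L2: h(218,10)=(218*31+10)%997=786 h(933,933)=(933*31+933)%997=943 -> [786, 943]
L3: h(786,943)=(786*31+943)%997=384 -> [384]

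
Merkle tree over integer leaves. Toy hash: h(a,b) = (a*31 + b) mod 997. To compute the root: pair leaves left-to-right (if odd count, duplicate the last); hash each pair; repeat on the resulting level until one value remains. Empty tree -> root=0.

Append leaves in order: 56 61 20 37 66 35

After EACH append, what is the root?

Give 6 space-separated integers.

After append 56 (leaves=[56]):
  L0: [56]
  root=56
After append 61 (leaves=[56, 61]):
  L0: [56, 61]
  L1: h(56,61)=(56*31+61)%997=800 -> [800]
  root=800
After append 20 (leaves=[56, 61, 20]):
  L0: [56, 61, 20]
  L1: h(56,61)=(56*31+61)%997=800 h(20,20)=(20*31+20)%997=640 -> [800, 640]
  L2: h(800,640)=(800*31+640)%997=515 -> [515]
  root=515
After append 37 (leaves=[56, 61, 20, 37]):
  L0: [56, 61, 20, 37]
  L1: h(56,61)=(56*31+61)%997=800 h(20,37)=(20*31+37)%997=657 -> [800, 657]
  L2: h(800,657)=(800*31+657)%997=532 -> [532]
  root=532
After append 66 (leaves=[56, 61, 20, 37, 66]):
  L0: [56, 61, 20, 37, 66]
  L1: h(56,61)=(56*31+61)%997=800 h(20,37)=(20*31+37)%997=657 h(66,66)=(66*31+66)%997=118 -> [800, 657, 118]
  L2: h(800,657)=(800*31+657)%997=532 h(118,118)=(118*31+118)%997=785 -> [532, 785]
  L3: h(532,785)=(532*31+785)%997=328 -> [328]
  root=328
After append 35 (leaves=[56, 61, 20, 37, 66, 35]):
  L0: [56, 61, 20, 37, 66, 35]
  L1: h(56,61)=(56*31+61)%997=800 h(20,37)=(20*31+37)%997=657 h(66,35)=(66*31+35)%997=87 -> [800, 657, 87]
  L2: h(800,657)=(800*31+657)%997=532 h(87,87)=(87*31+87)%997=790 -> [532, 790]
  L3: h(532,790)=(532*31+790)%997=333 -> [333]
  root=333

Answer: 56 800 515 532 328 333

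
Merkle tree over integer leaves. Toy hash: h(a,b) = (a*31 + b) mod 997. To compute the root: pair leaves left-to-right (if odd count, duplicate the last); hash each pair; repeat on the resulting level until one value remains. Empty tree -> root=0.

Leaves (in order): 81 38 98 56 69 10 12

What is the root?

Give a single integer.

Answer: 366

Derivation:
L0: [81, 38, 98, 56, 69, 10, 12]
L1: h(81,38)=(81*31+38)%997=555 h(98,56)=(98*31+56)%997=103 h(69,10)=(69*31+10)%997=155 h(12,12)=(12*31+12)%997=384 -> [555, 103, 155, 384]
L2: h(555,103)=(555*31+103)%997=359 h(155,384)=(155*31+384)%997=204 -> [359, 204]
L3: h(359,204)=(359*31+204)%997=366 -> [366]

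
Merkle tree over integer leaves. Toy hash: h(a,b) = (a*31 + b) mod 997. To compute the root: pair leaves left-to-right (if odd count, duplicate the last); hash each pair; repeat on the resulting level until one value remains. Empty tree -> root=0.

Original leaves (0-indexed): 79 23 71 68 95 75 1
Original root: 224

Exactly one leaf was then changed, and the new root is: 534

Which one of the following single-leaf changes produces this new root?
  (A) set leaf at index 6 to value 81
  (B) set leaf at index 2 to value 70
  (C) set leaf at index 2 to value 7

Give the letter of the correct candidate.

Answer: C

Derivation:
Original leaves: [79, 23, 71, 68, 95, 75, 1]
Target new root: 534
Try each candidate change and compute the resulting root:
Candidate A: set leaf[6] = 81 -> leaves = [79, 23, 71, 68, 95, 75, 81]
  L0: [79, 23, 71, 68, 95, 75, 81]
  L1: h(79,23)=(79*31+23)%997=478 h(71,68)=(71*31+68)%997=275 h(95,75)=(95*31+75)%997=29 h(81,81)=(81*31+81)%997=598 -> [478, 275, 29, 598]
  L2: h(478,275)=(478*31+275)%997=138 h(29,598)=(29*31+598)%997=500 -> [138, 500]
  L3: h(138,500)=(138*31+500)%997=790 -> [790]
  root = 790 != target 534
Candidate B: set leaf[2] = 70 -> leaves = [79, 23, 70, 68, 95, 75, 1]
  L0: [79, 23, 70, 68, 95, 75, 1]
  L1: h(79,23)=(79*31+23)%997=478 h(70,68)=(70*31+68)%997=244 h(95,75)=(95*31+75)%997=29 h(1,1)=(1*31+1)%997=32 -> [478, 244, 29, 32]
  L2: h(478,244)=(478*31+244)%997=107 h(29,32)=(29*31+32)%997=931 -> [107, 931]
  L3: h(107,931)=(107*31+931)%997=260 -> [260]
  root = 260 != target 534
Candidate C: set leaf[2] = 7 -> leaves = [79, 23, 7, 68, 95, 75, 1]
  L0: [79, 23, 7, 68, 95, 75, 1]
  L1: h(79,23)=(79*31+23)%997=478 h(7,68)=(7*31+68)%997=285 h(95,75)=(95*31+75)%997=29 h(1,1)=(1*31+1)%997=32 -> [478, 285, 29, 32]
  L2: h(478,285)=(478*31+285)%997=148 h(29,32)=(29*31+32)%997=931 -> [148, 931]
  L3: h(148,931)=(148*31+931)%997=534 -> [534]
  root = 534 == target 534  ** MATCH **
Candidate C produces the target root.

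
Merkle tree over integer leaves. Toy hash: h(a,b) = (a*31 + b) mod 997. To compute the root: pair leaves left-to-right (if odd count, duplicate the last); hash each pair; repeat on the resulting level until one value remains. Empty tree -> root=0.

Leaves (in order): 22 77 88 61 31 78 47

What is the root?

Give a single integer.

Answer: 127

Derivation:
L0: [22, 77, 88, 61, 31, 78, 47]
L1: h(22,77)=(22*31+77)%997=759 h(88,61)=(88*31+61)%997=795 h(31,78)=(31*31+78)%997=42 h(47,47)=(47*31+47)%997=507 -> [759, 795, 42, 507]
L2: h(759,795)=(759*31+795)%997=396 h(42,507)=(42*31+507)%997=812 -> [396, 812]
L3: h(396,812)=(396*31+812)%997=127 -> [127]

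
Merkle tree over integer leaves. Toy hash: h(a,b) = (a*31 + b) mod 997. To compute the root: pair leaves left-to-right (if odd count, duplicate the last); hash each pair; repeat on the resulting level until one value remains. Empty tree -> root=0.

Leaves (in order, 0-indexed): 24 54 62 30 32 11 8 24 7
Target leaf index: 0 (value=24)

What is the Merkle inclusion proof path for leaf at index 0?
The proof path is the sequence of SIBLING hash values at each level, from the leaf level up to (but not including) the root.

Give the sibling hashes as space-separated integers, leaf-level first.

Answer: 54 955 458 66

Derivation:
L0 (leaves): [24, 54, 62, 30, 32, 11, 8, 24, 7], target index=0
L1: h(24,54)=(24*31+54)%997=798 [pair 0] h(62,30)=(62*31+30)%997=955 [pair 1] h(32,11)=(32*31+11)%997=6 [pair 2] h(8,24)=(8*31+24)%997=272 [pair 3] h(7,7)=(7*31+7)%997=224 [pair 4] -> [798, 955, 6, 272, 224]
  Sibling for proof at L0: 54
L2: h(798,955)=(798*31+955)%997=768 [pair 0] h(6,272)=(6*31+272)%997=458 [pair 1] h(224,224)=(224*31+224)%997=189 [pair 2] -> [768, 458, 189]
  Sibling for proof at L1: 955
L3: h(768,458)=(768*31+458)%997=338 [pair 0] h(189,189)=(189*31+189)%997=66 [pair 1] -> [338, 66]
  Sibling for proof at L2: 458
L4: h(338,66)=(338*31+66)%997=574 [pair 0] -> [574]
  Sibling for proof at L3: 66
Root: 574
Proof path (sibling hashes from leaf to root): [54, 955, 458, 66]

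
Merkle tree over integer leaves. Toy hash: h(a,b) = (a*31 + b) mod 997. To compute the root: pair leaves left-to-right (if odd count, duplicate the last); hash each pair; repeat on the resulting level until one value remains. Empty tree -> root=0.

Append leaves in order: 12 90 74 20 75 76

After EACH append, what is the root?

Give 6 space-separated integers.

Answer: 12 462 738 684 298 330

Derivation:
After append 12 (leaves=[12]):
  L0: [12]
  root=12
After append 90 (leaves=[12, 90]):
  L0: [12, 90]
  L1: h(12,90)=(12*31+90)%997=462 -> [462]
  root=462
After append 74 (leaves=[12, 90, 74]):
  L0: [12, 90, 74]
  L1: h(12,90)=(12*31+90)%997=462 h(74,74)=(74*31+74)%997=374 -> [462, 374]
  L2: h(462,374)=(462*31+374)%997=738 -> [738]
  root=738
After append 20 (leaves=[12, 90, 74, 20]):
  L0: [12, 90, 74, 20]
  L1: h(12,90)=(12*31+90)%997=462 h(74,20)=(74*31+20)%997=320 -> [462, 320]
  L2: h(462,320)=(462*31+320)%997=684 -> [684]
  root=684
After append 75 (leaves=[12, 90, 74, 20, 75]):
  L0: [12, 90, 74, 20, 75]
  L1: h(12,90)=(12*31+90)%997=462 h(74,20)=(74*31+20)%997=320 h(75,75)=(75*31+75)%997=406 -> [462, 320, 406]
  L2: h(462,320)=(462*31+320)%997=684 h(406,406)=(406*31+406)%997=31 -> [684, 31]
  L3: h(684,31)=(684*31+31)%997=298 -> [298]
  root=298
After append 76 (leaves=[12, 90, 74, 20, 75, 76]):
  L0: [12, 90, 74, 20, 75, 76]
  L1: h(12,90)=(12*31+90)%997=462 h(74,20)=(74*31+20)%997=320 h(75,76)=(75*31+76)%997=407 -> [462, 320, 407]
  L2: h(462,320)=(462*31+320)%997=684 h(407,407)=(407*31+407)%997=63 -> [684, 63]
  L3: h(684,63)=(684*31+63)%997=330 -> [330]
  root=330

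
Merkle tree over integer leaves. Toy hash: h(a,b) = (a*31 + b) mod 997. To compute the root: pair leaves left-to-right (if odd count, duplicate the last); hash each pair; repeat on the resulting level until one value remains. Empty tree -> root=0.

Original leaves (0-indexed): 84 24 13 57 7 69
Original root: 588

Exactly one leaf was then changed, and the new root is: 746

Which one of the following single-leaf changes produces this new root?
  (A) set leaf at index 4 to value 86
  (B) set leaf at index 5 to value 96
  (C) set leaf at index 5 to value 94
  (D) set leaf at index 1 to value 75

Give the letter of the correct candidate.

Answer: D

Derivation:
Original leaves: [84, 24, 13, 57, 7, 69]
Target new root: 746
Try each candidate change and compute the resulting root:
Candidate A: set leaf[4] = 86 -> leaves = [84, 24, 13, 57, 86, 69]
  L0: [84, 24, 13, 57, 86, 69]
  L1: h(84,24)=(84*31+24)%997=634 h(13,57)=(13*31+57)%997=460 h(86,69)=(86*31+69)%997=741 -> [634, 460, 741]
  L2: h(634,460)=(634*31+460)%997=174 h(741,741)=(741*31+741)%997=781 -> [174, 781]
  L3: h(174,781)=(174*31+781)%997=193 -> [193]
  root = 193 != target 746
Candidate B: set leaf[5] = 96 -> leaves = [84, 24, 13, 57, 7, 96]
  L0: [84, 24, 13, 57, 7, 96]
  L1: h(84,24)=(84*31+24)%997=634 h(13,57)=(13*31+57)%997=460 h(7,96)=(7*31+96)%997=313 -> [634, 460, 313]
  L2: h(634,460)=(634*31+460)%997=174 h(313,313)=(313*31+313)%997=46 -> [174, 46]
  L3: h(174,46)=(174*31+46)%997=455 -> [455]
  root = 455 != target 746
Candidate C: set leaf[5] = 94 -> leaves = [84, 24, 13, 57, 7, 94]
  L0: [84, 24, 13, 57, 7, 94]
  L1: h(84,24)=(84*31+24)%997=634 h(13,57)=(13*31+57)%997=460 h(7,94)=(7*31+94)%997=311 -> [634, 460, 311]
  L2: h(634,460)=(634*31+460)%997=174 h(311,311)=(311*31+311)%997=979 -> [174, 979]
  L3: h(174,979)=(174*31+979)%997=391 -> [391]
  root = 391 != target 746
Candidate D: set leaf[1] = 75 -> leaves = [84, 75, 13, 57, 7, 69]
  L0: [84, 75, 13, 57, 7, 69]
  L1: h(84,75)=(84*31+75)%997=685 h(13,57)=(13*31+57)%997=460 h(7,69)=(7*31+69)%997=286 -> [685, 460, 286]
  L2: h(685,460)=(685*31+460)%997=758 h(286,286)=(286*31+286)%997=179 -> [758, 179]
  L3: h(758,179)=(758*31+179)%997=746 -> [746]
  root = 746 == target 746  ** MATCH **
Candidate D produces the target root.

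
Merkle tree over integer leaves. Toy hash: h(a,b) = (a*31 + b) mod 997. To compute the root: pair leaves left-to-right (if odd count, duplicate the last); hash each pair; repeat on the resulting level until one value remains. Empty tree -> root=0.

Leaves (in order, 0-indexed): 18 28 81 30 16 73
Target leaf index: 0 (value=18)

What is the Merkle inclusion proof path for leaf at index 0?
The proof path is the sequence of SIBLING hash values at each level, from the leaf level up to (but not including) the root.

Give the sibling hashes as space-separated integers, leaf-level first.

Answer: 28 547 262

Derivation:
L0 (leaves): [18, 28, 81, 30, 16, 73], target index=0
L1: h(18,28)=(18*31+28)%997=586 [pair 0] h(81,30)=(81*31+30)%997=547 [pair 1] h(16,73)=(16*31+73)%997=569 [pair 2] -> [586, 547, 569]
  Sibling for proof at L0: 28
L2: h(586,547)=(586*31+547)%997=767 [pair 0] h(569,569)=(569*31+569)%997=262 [pair 1] -> [767, 262]
  Sibling for proof at L1: 547
L3: h(767,262)=(767*31+262)%997=111 [pair 0] -> [111]
  Sibling for proof at L2: 262
Root: 111
Proof path (sibling hashes from leaf to root): [28, 547, 262]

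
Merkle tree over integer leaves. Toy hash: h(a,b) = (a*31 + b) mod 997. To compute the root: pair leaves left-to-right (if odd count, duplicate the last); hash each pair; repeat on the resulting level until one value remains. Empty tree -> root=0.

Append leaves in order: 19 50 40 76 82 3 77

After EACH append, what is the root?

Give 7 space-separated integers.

Answer: 19 639 152 188 66 529 448

Derivation:
After append 19 (leaves=[19]):
  L0: [19]
  root=19
After append 50 (leaves=[19, 50]):
  L0: [19, 50]
  L1: h(19,50)=(19*31+50)%997=639 -> [639]
  root=639
After append 40 (leaves=[19, 50, 40]):
  L0: [19, 50, 40]
  L1: h(19,50)=(19*31+50)%997=639 h(40,40)=(40*31+40)%997=283 -> [639, 283]
  L2: h(639,283)=(639*31+283)%997=152 -> [152]
  root=152
After append 76 (leaves=[19, 50, 40, 76]):
  L0: [19, 50, 40, 76]
  L1: h(19,50)=(19*31+50)%997=639 h(40,76)=(40*31+76)%997=319 -> [639, 319]
  L2: h(639,319)=(639*31+319)%997=188 -> [188]
  root=188
After append 82 (leaves=[19, 50, 40, 76, 82]):
  L0: [19, 50, 40, 76, 82]
  L1: h(19,50)=(19*31+50)%997=639 h(40,76)=(40*31+76)%997=319 h(82,82)=(82*31+82)%997=630 -> [639, 319, 630]
  L2: h(639,319)=(639*31+319)%997=188 h(630,630)=(630*31+630)%997=220 -> [188, 220]
  L3: h(188,220)=(188*31+220)%997=66 -> [66]
  root=66
After append 3 (leaves=[19, 50, 40, 76, 82, 3]):
  L0: [19, 50, 40, 76, 82, 3]
  L1: h(19,50)=(19*31+50)%997=639 h(40,76)=(40*31+76)%997=319 h(82,3)=(82*31+3)%997=551 -> [639, 319, 551]
  L2: h(639,319)=(639*31+319)%997=188 h(551,551)=(551*31+551)%997=683 -> [188, 683]
  L3: h(188,683)=(188*31+683)%997=529 -> [529]
  root=529
After append 77 (leaves=[19, 50, 40, 76, 82, 3, 77]):
  L0: [19, 50, 40, 76, 82, 3, 77]
  L1: h(19,50)=(19*31+50)%997=639 h(40,76)=(40*31+76)%997=319 h(82,3)=(82*31+3)%997=551 h(77,77)=(77*31+77)%997=470 -> [639, 319, 551, 470]
  L2: h(639,319)=(639*31+319)%997=188 h(551,470)=(551*31+470)%997=602 -> [188, 602]
  L3: h(188,602)=(188*31+602)%997=448 -> [448]
  root=448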